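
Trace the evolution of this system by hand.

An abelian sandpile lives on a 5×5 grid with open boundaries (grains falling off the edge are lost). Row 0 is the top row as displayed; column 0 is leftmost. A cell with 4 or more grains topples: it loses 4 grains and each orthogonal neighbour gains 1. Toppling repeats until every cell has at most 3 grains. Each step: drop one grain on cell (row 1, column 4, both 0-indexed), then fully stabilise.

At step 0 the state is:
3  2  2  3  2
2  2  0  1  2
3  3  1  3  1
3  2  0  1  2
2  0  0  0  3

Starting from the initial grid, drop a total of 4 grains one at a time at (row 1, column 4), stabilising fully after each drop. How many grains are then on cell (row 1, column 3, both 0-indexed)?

k=0  3  2  2  3  2
2  2  0  1  2
3  3  1  3  1
3  2  0  1  2
2  0  0  0  3
k=1  3  2  2  3  2
2  2  0  1  3
3  3  1  3  1
3  2  0  1  2
2  0  0  0  3
k=2  3  2  2  3  3
2  2  0  2  0
3  3  1  3  2
3  2  0  1  2
2  0  0  0  3
k=3  3  2  2  3  3
2  2  0  2  1
3  3  1  3  2
3  2  0  1  2
2  0  0  0  3
k=4  3  2  2  3  3
2  2  0  2  2
3  3  1  3  2
3  2  0  1  2
2  0  0  0  3

2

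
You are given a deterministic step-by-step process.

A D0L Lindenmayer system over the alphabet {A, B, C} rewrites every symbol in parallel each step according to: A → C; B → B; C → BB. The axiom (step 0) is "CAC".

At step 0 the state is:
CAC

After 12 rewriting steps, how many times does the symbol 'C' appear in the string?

0) CAC
1) BBCBB
2) BBBBBB
3) BBBBBB
4) BBBBBB
5) BBBBBB
6) BBBBBB
7) BBBBBB
8) BBBBBB
9) BBBBBB
10) BBBBBB
11) BBBBBB
12) BBBBBB

0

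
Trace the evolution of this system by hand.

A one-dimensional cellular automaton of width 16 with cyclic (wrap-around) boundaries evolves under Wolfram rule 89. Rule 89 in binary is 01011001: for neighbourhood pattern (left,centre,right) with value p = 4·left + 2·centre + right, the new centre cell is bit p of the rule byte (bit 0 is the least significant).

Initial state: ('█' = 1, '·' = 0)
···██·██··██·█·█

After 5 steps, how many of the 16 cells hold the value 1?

t=0: ···██·██··██·█·█
t=1: ██·██·███·██····
t=2: ██·██·█·█·█████·
t=3: ██·██·····█···█·
t=4: ██·██████··██···
t=5: ██·█····██·████·

9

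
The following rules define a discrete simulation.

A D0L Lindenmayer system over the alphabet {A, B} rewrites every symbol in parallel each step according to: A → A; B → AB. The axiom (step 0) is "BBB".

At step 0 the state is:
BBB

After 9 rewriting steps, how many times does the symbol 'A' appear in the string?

27

gen 0: BBB
gen 1: ABABAB
gen 2: AABAABAAB
gen 3: AAABAAABAAAB
gen 4: AAAABAAAABAAAAB
gen 5: AAAAABAAAAABAAAAAB
gen 6: AAAAAABAAAAAABAAAAAAB
gen 7: AAAAAAABAAAAAAABAAAAAAAB
gen 8: AAAAAAAABAAAAAAAABAAAAAAAAB
gen 9: AAAAAAAAABAAAAAAAAABAAAAAAAAAB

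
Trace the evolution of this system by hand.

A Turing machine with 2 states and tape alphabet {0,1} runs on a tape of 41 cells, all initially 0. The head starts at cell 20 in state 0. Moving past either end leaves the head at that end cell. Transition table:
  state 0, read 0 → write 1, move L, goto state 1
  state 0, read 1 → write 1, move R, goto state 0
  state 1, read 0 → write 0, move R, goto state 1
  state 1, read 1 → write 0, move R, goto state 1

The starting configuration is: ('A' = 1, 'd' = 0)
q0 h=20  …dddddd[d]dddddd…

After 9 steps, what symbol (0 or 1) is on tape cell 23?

t=0: q0 h=20  …dddddd[d]dddddd…
t=1: q1 h=19  …dddddd[d]Addddd…
t=2: q1 h=20  …dddddd[A]dddddd…
t=3: q1 h=21  …dddddd[d]dddddd…
t=4: q1 h=22  …dddddd[d]dddddd…
t=5: q1 h=23  …dddddd[d]dddddd…
t=6: q1 h=24  …dddddd[d]dddddd…
t=7: q1 h=25  …dddddd[d]dddddd…
t=8: q1 h=26  …dddddd[d]dddddd…
t=9: q1 h=27  …dddddd[d]dddddd…

0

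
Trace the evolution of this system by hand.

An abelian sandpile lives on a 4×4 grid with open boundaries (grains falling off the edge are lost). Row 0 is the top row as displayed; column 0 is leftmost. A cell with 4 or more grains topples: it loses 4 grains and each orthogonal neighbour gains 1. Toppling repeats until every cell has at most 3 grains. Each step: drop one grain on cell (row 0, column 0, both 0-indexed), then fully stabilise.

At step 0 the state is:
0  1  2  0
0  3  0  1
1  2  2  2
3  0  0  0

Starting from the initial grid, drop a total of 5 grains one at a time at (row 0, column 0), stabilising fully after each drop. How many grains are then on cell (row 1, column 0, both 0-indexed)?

[0] 0  1  2  0
0  3  0  1
1  2  2  2
3  0  0  0
[1] 1  1  2  0
0  3  0  1
1  2  2  2
3  0  0  0
[2] 2  1  2  0
0  3  0  1
1  2  2  2
3  0  0  0
[3] 3  1  2  0
0  3  0  1
1  2  2  2
3  0  0  0
[4] 0  2  2  0
1  3  0  1
1  2  2  2
3  0  0  0
[5] 1  2  2  0
1  3  0  1
1  2  2  2
3  0  0  0

1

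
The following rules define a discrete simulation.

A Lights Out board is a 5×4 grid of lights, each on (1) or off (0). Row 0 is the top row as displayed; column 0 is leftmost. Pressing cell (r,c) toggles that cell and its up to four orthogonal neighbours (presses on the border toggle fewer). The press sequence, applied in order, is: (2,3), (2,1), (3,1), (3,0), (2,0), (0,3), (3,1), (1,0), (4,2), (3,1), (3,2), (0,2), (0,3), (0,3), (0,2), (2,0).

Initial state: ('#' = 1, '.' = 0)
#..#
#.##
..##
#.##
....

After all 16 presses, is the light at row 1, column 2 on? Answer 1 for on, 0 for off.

[0] #..#
#.##
..##
#.##
....
[1] #..#
#.#.
....
#.#.
....
[2] #..#
###.
###.
###.
....
[3] #..#
###.
#.#.
....
.#..
[4] #..#
###.
..#.
##..
##..
[5] #..#
.##.
###.
.#..
##..
[6] #.#.
.###
###.
.#..
##..
[7] #.#.
.###
#.#.
#.#.
#...
[8] ..#.
#.##
..#.
#.#.
#...
[9] ..#.
#.##
..#.
#...
####
[10] ..#.
#.##
.##.
.##.
#.##
[11] ..#.
#.##
.#..
...#
#..#
[12] .#.#
#..#
.#..
...#
#..#
[13] .##.
#...
.#..
...#
#..#
[14] .#.#
#..#
.#..
...#
#..#
[15] ..#.
#.##
.#..
...#
#..#
[16] ..#.
..##
#...
#..#
#..#

1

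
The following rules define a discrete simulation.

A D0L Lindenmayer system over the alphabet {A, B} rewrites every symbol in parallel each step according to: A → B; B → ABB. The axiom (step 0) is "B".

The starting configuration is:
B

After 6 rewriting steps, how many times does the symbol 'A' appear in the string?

70

t=0: B
t=1: ABB
t=2: BABBABB
t=3: ABBBABBABBBABBABB
t=4: BABBABBABBBABBABBBABBABBABBBABBABBBABBABB
t=5: ABBBABBABBBABBABBBABBABBABBBABBABBBABBABBABBBABBABBBABBABBBABBABBABBBABBABBBABBABBABBBABBABBBABBABB
t=6: BABBABBABBBABBABBBABBABBABBBABBABBBABBABBABBBABBABBBABBABB…ABBBABBABBBABBABBBABBABBABBBABBABBBABBABBABBBABBABBBABBABB  (len 239)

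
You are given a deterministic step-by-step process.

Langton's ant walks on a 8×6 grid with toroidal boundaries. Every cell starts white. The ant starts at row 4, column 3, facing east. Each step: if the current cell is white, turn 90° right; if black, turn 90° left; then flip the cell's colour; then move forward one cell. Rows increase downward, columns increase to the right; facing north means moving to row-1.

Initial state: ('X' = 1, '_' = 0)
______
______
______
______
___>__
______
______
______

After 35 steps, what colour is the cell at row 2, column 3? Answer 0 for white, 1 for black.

t=0: ______
______
______
______
___>__
______
______
______
t=1: ______
______
______
______
___X__
___v__
______
______
t=2: ______
______
______
______
___X__
__<X__
______
______
t=3: ______
______
______
______
__^X__
__XX__
______
______
t=4: ______
______
______
______
__X>__
__XX__
______
______
t=5: ______
______
______
___^__
__X___
__XX__
______
______
t=6: ______
______
______
___X>_
__X___
__XX__
______
______
t=7: ______
______
______
___XX_
__X_v_
__XX__
______
______
t=8: ______
______
______
___XX_
__X<X_
__XX__
______
______
t=9: ______
______
______
___^X_
__XXX_
__XX__
______
______
t=10: ______
______
______
__<_X_
__XXX_
__XX__
______
______
t=11: ______
______
__^___
__X_X_
__XXX_
__XX__
______
______
t=12: ______
______
__X>__
__X_X_
__XXX_
__XX__
______
______
t=13: ______
______
__XX__
__XvX_
__XXX_
__XX__
______
______
t=14: ______
______
__XX__
__<XX_
__XXX_
__XX__
______
______
t=15: ______
______
__XX__
___XX_
__vXX_
__XX__
______
______
t=16: ______
______
__XX__
___XX_
___>X_
__XX__
______
______
t=17: ______
______
__XX__
___^X_
____X_
__XX__
______
______
t=18: ______
______
__XX__
__<_X_
____X_
__XX__
______
______
t=19: ______
______
__^X__
__X_X_
____X_
__XX__
______
______
t=20: ______
______
_<_X__
__X_X_
____X_
__XX__
______
______
t=21: ______
_^____
_X_X__
__X_X_
____X_
__XX__
______
______
t=22: ______
_X>___
_X_X__
__X_X_
____X_
__XX__
______
______
t=23: ______
_XX___
_XvX__
__X_X_
____X_
__XX__
______
______
t=24: ______
_XX___
_<XX__
__X_X_
____X_
__XX__
______
______
t=25: ______
_XX___
__XX__
_vX_X_
____X_
__XX__
______
______
t=26: ______
_XX___
__XX__
<XX_X_
____X_
__XX__
______
______
t=27: ______
_XX___
^_XX__
XXX_X_
____X_
__XX__
______
______
t=28: ______
_XX___
X>XX__
XXX_X_
____X_
__XX__
______
______
t=29: ______
_XX___
XXXX__
XvX_X_
____X_
__XX__
______
______
t=30: ______
_XX___
XXXX__
X_>_X_
____X_
__XX__
______
______
t=31: ______
_XX___
XX^X__
X___X_
____X_
__XX__
______
______
t=32: ______
_XX___
X<_X__
X___X_
____X_
__XX__
______
______
t=33: ______
_XX___
X__X__
Xv__X_
____X_
__XX__
______
______
t=34: ______
_XX___
X__X__
<X__X_
____X_
__XX__
______
______
t=35: ______
_XX___
X__X__
_X__X_
v___X_
__XX__
______
______

1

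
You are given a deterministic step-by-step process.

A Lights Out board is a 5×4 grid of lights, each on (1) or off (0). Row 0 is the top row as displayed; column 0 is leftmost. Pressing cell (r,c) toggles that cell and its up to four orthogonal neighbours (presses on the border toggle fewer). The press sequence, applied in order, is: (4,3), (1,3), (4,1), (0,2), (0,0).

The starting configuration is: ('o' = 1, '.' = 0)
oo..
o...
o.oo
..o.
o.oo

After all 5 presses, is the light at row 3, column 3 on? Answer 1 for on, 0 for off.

step 0: oo..
o...
o.oo
..o.
o.oo
step 1: oo..
o...
o.oo
..oo
o...
step 2: oo.o
o.oo
o.o.
..oo
o...
step 3: oo.o
o.oo
o.o.
.ooo
.oo.
step 4: o.o.
o..o
o.o.
.ooo
.oo.
step 5: .oo.
...o
o.o.
.ooo
.oo.

1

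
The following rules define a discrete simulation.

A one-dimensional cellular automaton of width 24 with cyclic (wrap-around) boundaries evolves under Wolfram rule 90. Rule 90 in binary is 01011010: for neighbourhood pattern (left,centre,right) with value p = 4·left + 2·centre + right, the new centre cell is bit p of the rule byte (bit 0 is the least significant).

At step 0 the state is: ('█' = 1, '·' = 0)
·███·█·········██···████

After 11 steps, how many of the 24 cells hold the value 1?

12

[0] ·███·█·········██···████
[1] ·█·█··█·······████·██··█
[2] ····██·█·····██··█·████·
[3] ···███··█···█████··█··██
[4] █·██·███·█·██···███·████
[5] █·██·█·█···███·██·█·█···
[6] ··██····█·██·█·██····█·█
[7] █████··█··██···███··█···
[8] █···███·█████·██·███·█·█
[9] ██·██·█·█···█·██·█·█···█
[10] ·█·██····█·█··██····█·██
[11] ···███··█···█████··█··██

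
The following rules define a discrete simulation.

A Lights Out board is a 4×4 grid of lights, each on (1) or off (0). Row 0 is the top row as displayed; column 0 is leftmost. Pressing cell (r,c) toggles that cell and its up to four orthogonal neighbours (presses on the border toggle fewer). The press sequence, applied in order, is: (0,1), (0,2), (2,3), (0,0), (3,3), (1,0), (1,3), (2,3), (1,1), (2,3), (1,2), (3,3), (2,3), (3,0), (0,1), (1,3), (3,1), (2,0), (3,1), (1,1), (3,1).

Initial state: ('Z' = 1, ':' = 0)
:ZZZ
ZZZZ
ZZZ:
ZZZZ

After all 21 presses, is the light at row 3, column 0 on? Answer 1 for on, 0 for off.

0

k=0  :ZZZ
ZZZZ
ZZZ:
ZZZZ
k=1  Z::Z
Z:ZZ
ZZZ:
ZZZZ
k=2  ZZZ:
Z::Z
ZZZ:
ZZZZ
k=3  ZZZ:
Z:::
ZZ:Z
ZZZ:
k=4  ::Z:
::::
ZZ:Z
ZZZ:
k=5  ::Z:
::::
ZZ::
ZZ:Z
k=6  Z:Z:
ZZ::
:Z::
ZZ:Z
k=7  Z:ZZ
ZZZZ
:Z:Z
ZZ:Z
k=8  Z:ZZ
ZZZ:
:ZZ:
ZZ::
k=9  ZZZZ
::::
::Z:
ZZ::
k=10  ZZZZ
:::Z
:::Z
ZZ:Z
k=11  ZZ:Z
:ZZ:
::ZZ
ZZ:Z
k=12  ZZ:Z
:ZZ:
::Z:
ZZZ:
k=13  ZZ:Z
:ZZZ
:::Z
ZZZZ
k=14  ZZ:Z
:ZZZ
Z::Z
::ZZ
k=15  ::ZZ
::ZZ
Z::Z
::ZZ
k=16  ::Z:
::::
Z:::
::ZZ
k=17  ::Z:
::::
ZZ::
ZZ:Z
k=18  ::Z:
Z:::
::::
:Z:Z
k=19  ::Z:
Z:::
:Z::
Z:ZZ
k=20  :ZZ:
:ZZ:
::::
Z:ZZ
k=21  :ZZ:
:ZZ:
:Z::
:Z:Z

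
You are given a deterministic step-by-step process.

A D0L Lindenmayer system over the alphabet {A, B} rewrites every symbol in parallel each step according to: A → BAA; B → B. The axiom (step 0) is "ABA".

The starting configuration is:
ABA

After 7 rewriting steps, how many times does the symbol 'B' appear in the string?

t=0: ABA
t=1: BAABBAA
t=2: BBAABAABBBAABAA
t=3: BBBAABAABBAABAABBBBAABAABBAABAA
t=4: BBBBAABAABBAABAABBBAABAABBAABAABBBBBAABAABBAABAABBBAABAABBAABAA
t=5: BBBBBAABAABBAABAABBBAABAABBAABAABBBBAABAABBAABAABBBAABAABB…AABAABBAABAABBBAABAABBAABAABBBBAABAABBAABAABBBAABAABBAABAA  (len 127)
t=6: BBBBBBAABAABBAABAABBBAABAABBAABAABBBBAABAABBAABAABBBAABAAB…AABAABBAABAABBBAABAABBAABAABBBBAABAABBAABAABBBAABAABBAABAA  (len 255)
t=7: BBBBBBBAABAABBAABAABBBAABAABBAABAABBBBAABAABBAABAABBBAABAA…AABAABBAABAABBBAABAABBAABAABBBBAABAABBAABAABBBAABAABBAABAA  (len 511)

255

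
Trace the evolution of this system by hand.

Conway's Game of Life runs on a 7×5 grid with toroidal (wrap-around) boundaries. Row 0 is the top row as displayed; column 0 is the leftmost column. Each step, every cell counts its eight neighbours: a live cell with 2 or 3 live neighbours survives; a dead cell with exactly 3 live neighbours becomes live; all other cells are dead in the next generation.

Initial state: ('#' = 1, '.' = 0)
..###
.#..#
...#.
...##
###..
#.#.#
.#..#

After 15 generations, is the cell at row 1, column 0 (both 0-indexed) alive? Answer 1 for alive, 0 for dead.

0) ..###
.#..#
...#.
...##
###..
#.#.#
.#..#
1) .##.#
#...#
#.##.
##.##
..#..
..#.#
.#...
2) .####
.....
..#..
#....
..#..
.###.
.#...
3) ####.
.#...
.....
.#...
..##.
.#.#.
....#
4) #####
##...
.....
..#..
.#.#.
...##
....#
5) ..##.
...#.
.#...
..#..
...##
#.###
.#...
6) ..##.
...#.
..#..
..##.
##...
###..
##...
7) .####
...#.
..#..
..##.
#..##
..#.#
#..##
8) .#...
.#..#
..#..
.##..
##...
.##..
.....
9) #....
###..
#.##.
#.#..
#....
###..
.##..
10) #....
#.##.
#..#.
#.##.
#.#.#
#.#..
..#..
11) ..###
#.##.
#....
#.#..
#.#..
#.#.#
.....
12) .##.#
#.#..
#.##.
#...#
#.#..
#..##
###..
13) ....#
#....
#.##.
#.#..
.....
...#.
.....
14) .....
##.#.
#.##.
..###
.....
.....
.....
15) .....
##.#.
#....
.##.#
...#.
.....
.....

1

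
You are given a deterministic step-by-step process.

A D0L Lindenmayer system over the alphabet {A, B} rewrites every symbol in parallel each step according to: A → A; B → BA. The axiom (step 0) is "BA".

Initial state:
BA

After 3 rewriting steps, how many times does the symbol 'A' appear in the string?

4

t=0: BA
t=1: BAA
t=2: BAAA
t=3: BAAAA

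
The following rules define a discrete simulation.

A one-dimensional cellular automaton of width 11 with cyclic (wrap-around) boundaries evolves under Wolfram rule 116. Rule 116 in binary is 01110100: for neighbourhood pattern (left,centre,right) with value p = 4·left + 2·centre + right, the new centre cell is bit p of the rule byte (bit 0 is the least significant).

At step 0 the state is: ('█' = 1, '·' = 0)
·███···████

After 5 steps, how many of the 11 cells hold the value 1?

4

t=0: ·███···████
t=1: █··██·····█
t=2: ██··██·····
t=3: ·██··██····
t=4: ··██··██···
t=5: ···██··██··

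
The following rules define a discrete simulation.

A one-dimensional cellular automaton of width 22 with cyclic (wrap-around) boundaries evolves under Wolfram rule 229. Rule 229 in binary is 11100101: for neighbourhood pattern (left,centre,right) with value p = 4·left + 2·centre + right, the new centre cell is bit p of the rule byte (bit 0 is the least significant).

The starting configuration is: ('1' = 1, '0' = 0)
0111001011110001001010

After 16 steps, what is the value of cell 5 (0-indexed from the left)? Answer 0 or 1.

step 0: 0111001011110001001010
step 1: 0011001101110101001110
step 2: 1001000110111111000110
step 3: 1001010011011111010011
step 4: 1001110001101111110001
step 5: 1000110100110111110100
step 6: 1010011100011011111100
step 7: 1110001101001101111100
step 8: 0110100111000110111100
step 9: 0011100011010011011101
step 10: 0001101001110001101111
step 11: 0100111000110100110111
step 12: 1100011010011100011011
step 13: 1101001110001101001101
step 14: 1111000110100111000110
step 15: 0111010011100011010011
step 16: 1011110001101001110001

1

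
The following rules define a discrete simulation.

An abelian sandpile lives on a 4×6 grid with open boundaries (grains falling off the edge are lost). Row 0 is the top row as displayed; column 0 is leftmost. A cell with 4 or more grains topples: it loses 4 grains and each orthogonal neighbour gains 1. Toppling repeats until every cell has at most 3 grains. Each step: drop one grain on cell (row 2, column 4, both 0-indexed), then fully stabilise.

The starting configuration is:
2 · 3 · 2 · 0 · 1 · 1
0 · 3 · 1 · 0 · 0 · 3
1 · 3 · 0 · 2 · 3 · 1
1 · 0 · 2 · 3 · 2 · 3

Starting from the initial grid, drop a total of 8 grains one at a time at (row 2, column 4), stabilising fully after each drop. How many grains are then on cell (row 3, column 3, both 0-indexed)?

0) 2 · 3 · 2 · 0 · 1 · 1
0 · 3 · 1 · 0 · 0 · 3
1 · 3 · 0 · 2 · 3 · 1
1 · 0 · 2 · 3 · 2 · 3
1) 2 · 3 · 2 · 0 · 1 · 1
0 · 3 · 1 · 0 · 1 · 3
1 · 3 · 0 · 3 · 0 · 2
1 · 0 · 2 · 3 · 3 · 3
2) 2 · 3 · 2 · 0 · 1 · 1
0 · 3 · 1 · 0 · 1 · 3
1 · 3 · 0 · 3 · 1 · 2
1 · 0 · 2 · 3 · 3 · 3
3) 2 · 3 · 2 · 0 · 1 · 1
0 · 3 · 1 · 0 · 1 · 3
1 · 3 · 0 · 3 · 2 · 2
1 · 0 · 2 · 3 · 3 · 3
4) 2 · 3 · 2 · 0 · 1 · 1
0 · 3 · 1 · 0 · 1 · 3
1 · 3 · 0 · 3 · 3 · 2
1 · 0 · 2 · 3 · 3 · 3
5) 2 · 3 · 2 · 0 · 1 · 2
0 · 3 · 1 · 1 · 3 · 0
1 · 3 · 1 · 1 · 3 · 1
1 · 0 · 3 · 1 · 2 · 1
6) 2 · 3 · 2 · 0 · 2 · 2
0 · 3 · 1 · 2 · 0 · 1
1 · 3 · 1 · 2 · 1 · 2
1 · 0 · 3 · 1 · 3 · 1
7) 2 · 3 · 2 · 0 · 2 · 2
0 · 3 · 1 · 2 · 0 · 1
1 · 3 · 1 · 2 · 2 · 2
1 · 0 · 3 · 1 · 3 · 1
8) 2 · 3 · 2 · 0 · 2 · 2
0 · 3 · 1 · 2 · 0 · 1
1 · 3 · 1 · 2 · 3 · 2
1 · 0 · 3 · 1 · 3 · 1

1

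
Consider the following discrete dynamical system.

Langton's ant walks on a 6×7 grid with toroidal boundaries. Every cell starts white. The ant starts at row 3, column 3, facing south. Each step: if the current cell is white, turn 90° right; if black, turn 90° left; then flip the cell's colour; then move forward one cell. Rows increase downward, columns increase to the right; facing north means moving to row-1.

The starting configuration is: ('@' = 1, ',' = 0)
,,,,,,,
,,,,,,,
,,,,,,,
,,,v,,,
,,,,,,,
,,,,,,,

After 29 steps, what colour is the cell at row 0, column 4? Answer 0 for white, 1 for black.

0) ,,,,,,,
,,,,,,,
,,,,,,,
,,,v,,,
,,,,,,,
,,,,,,,
1) ,,,,,,,
,,,,,,,
,,,,,,,
,,<@,,,
,,,,,,,
,,,,,,,
2) ,,,,,,,
,,,,,,,
,,^,,,,
,,@@,,,
,,,,,,,
,,,,,,,
3) ,,,,,,,
,,,,,,,
,,@>,,,
,,@@,,,
,,,,,,,
,,,,,,,
4) ,,,,,,,
,,,,,,,
,,@@,,,
,,@v,,,
,,,,,,,
,,,,,,,
5) ,,,,,,,
,,,,,,,
,,@@,,,
,,@,>,,
,,,,,,,
,,,,,,,
6) ,,,,,,,
,,,,,,,
,,@@,,,
,,@,@,,
,,,,v,,
,,,,,,,
7) ,,,,,,,
,,,,,,,
,,@@,,,
,,@,@,,
,,,<@,,
,,,,,,,
8) ,,,,,,,
,,,,,,,
,,@@,,,
,,@^@,,
,,,@@,,
,,,,,,,
9) ,,,,,,,
,,,,,,,
,,@@,,,
,,@@>,,
,,,@@,,
,,,,,,,
10) ,,,,,,,
,,,,,,,
,,@@^,,
,,@@,,,
,,,@@,,
,,,,,,,
11) ,,,,,,,
,,,,,,,
,,@@@>,
,,@@,,,
,,,@@,,
,,,,,,,
12) ,,,,,,,
,,,,,,,
,,@@@@,
,,@@,v,
,,,@@,,
,,,,,,,
13) ,,,,,,,
,,,,,,,
,,@@@@,
,,@@<@,
,,,@@,,
,,,,,,,
14) ,,,,,,,
,,,,,,,
,,@@^@,
,,@@@@,
,,,@@,,
,,,,,,,
15) ,,,,,,,
,,,,,,,
,,@<,@,
,,@@@@,
,,,@@,,
,,,,,,,
16) ,,,,,,,
,,,,,,,
,,@,,@,
,,@v@@,
,,,@@,,
,,,,,,,
17) ,,,,,,,
,,,,,,,
,,@,,@,
,,@,>@,
,,,@@,,
,,,,,,,
18) ,,,,,,,
,,,,,,,
,,@,^@,
,,@,,@,
,,,@@,,
,,,,,,,
19) ,,,,,,,
,,,,,,,
,,@,@>,
,,@,,@,
,,,@@,,
,,,,,,,
20) ,,,,,,,
,,,,,^,
,,@,@,,
,,@,,@,
,,,@@,,
,,,,,,,
21) ,,,,,,,
,,,,,@>
,,@,@,,
,,@,,@,
,,,@@,,
,,,,,,,
22) ,,,,,,,
,,,,,@@
,,@,@,v
,,@,,@,
,,,@@,,
,,,,,,,
23) ,,,,,,,
,,,,,@@
,,@,@<@
,,@,,@,
,,,@@,,
,,,,,,,
24) ,,,,,,,
,,,,,^@
,,@,@@@
,,@,,@,
,,,@@,,
,,,,,,,
25) ,,,,,,,
,,,,<,@
,,@,@@@
,,@,,@,
,,,@@,,
,,,,,,,
26) ,,,,^,,
,,,,@,@
,,@,@@@
,,@,,@,
,,,@@,,
,,,,,,,
27) ,,,,@>,
,,,,@,@
,,@,@@@
,,@,,@,
,,,@@,,
,,,,,,,
28) ,,,,@@,
,,,,@v@
,,@,@@@
,,@,,@,
,,,@@,,
,,,,,,,
29) ,,,,@@,
,,,,<@@
,,@,@@@
,,@,,@,
,,,@@,,
,,,,,,,

1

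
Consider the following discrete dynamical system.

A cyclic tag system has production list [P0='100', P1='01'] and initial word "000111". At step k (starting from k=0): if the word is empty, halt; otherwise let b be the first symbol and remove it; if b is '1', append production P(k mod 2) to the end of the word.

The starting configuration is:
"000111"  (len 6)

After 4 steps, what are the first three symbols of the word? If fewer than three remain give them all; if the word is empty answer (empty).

0) "000111"  (len 6)
1) "00111"  (len 5)
2) "0111"  (len 4)
3) "111"  (len 3)
4) "1101"  (len 4)

110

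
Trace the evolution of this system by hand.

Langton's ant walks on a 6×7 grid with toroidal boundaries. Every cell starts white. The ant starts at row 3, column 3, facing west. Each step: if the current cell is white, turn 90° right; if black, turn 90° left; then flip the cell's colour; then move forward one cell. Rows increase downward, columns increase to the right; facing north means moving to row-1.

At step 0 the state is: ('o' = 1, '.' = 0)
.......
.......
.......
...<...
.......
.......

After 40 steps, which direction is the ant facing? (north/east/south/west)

0) .......
.......
.......
...<...
.......
.......
1) .......
.......
...^...
...o...
.......
.......
2) .......
.......
...o>..
...o...
.......
.......
3) .......
.......
...oo..
...ov..
.......
.......
4) .......
.......
...oo..
...<o..
.......
.......
5) .......
.......
...oo..
....o..
...v...
.......
6) .......
.......
...oo..
....o..
..<o...
.......
7) .......
.......
...oo..
..^.o..
..oo...
.......
8) .......
.......
...oo..
..o>o..
..oo...
.......
9) .......
.......
...oo..
..ooo..
..ov...
.......
10) .......
.......
...oo..
..ooo..
..o.>..
.......
11) .......
.......
...oo..
..ooo..
..o.o..
....v..
12) .......
.......
...oo..
..ooo..
..o.o..
...<o..
13) .......
.......
...oo..
..ooo..
..o^o..
...oo..
14) .......
.......
...oo..
..ooo..
..oo>..
...oo..
15) .......
.......
...oo..
..oo^..
..oo...
...oo..
16) .......
.......
...oo..
..o<...
..oo...
...oo..
17) .......
.......
...oo..
..o....
..ov...
...oo..
18) .......
.......
...oo..
..o....
..o.>..
...oo..
19) .......
.......
...oo..
..o....
..o.o..
...ov..
20) .......
.......
...oo..
..o....
..o.o..
...o.>.
21) .....v.
.......
...oo..
..o....
..o.o..
...o.o.
22) ....<o.
.......
...oo..
..o....
..o.o..
...o.o.
23) ....oo.
.......
...oo..
..o....
..o.o..
...o^o.
24) ....oo.
.......
...oo..
..o....
..o.o..
...oo>.
25) ....oo.
.......
...oo..
..o....
..o.o^.
...oo..
26) ....oo.
.......
...oo..
..o....
..o.oo>
...oo..
27) ....oo.
.......
...oo..
..o....
..o.ooo
...oo.v
28) ....oo.
.......
...oo..
..o....
..o.ooo
...oo<o
29) ....oo.
.......
...oo..
..o....
..o.o^o
...oooo
30) ....oo.
.......
...oo..
..o....
..o.<.o
...oooo
31) ....oo.
.......
...oo..
..o....
..o...o
...ovoo
32) ....oo.
.......
...oo..
..o....
..o...o
...o.>o
33) ....oo.
.......
...oo..
..o....
..o..^o
...o..o
34) ....oo.
.......
...oo..
..o....
..o..o>
...o..o
35) ....oo.
.......
...oo..
..o...^
..o..o.
...o..o
36) ....oo.
.......
...oo..
>.o...o
..o..o.
...o..o
37) ....oo.
.......
...oo..
o.o...o
v.o..o.
...o..o
38) ....oo.
.......
...oo..
o.o...o
o.o..o<
...o..o
39) ....oo.
.......
...oo..
o.o...^
o.o..oo
...o..o
40) ....oo.
.......
...oo..
o.o..<.
o.o..oo
...o..o

west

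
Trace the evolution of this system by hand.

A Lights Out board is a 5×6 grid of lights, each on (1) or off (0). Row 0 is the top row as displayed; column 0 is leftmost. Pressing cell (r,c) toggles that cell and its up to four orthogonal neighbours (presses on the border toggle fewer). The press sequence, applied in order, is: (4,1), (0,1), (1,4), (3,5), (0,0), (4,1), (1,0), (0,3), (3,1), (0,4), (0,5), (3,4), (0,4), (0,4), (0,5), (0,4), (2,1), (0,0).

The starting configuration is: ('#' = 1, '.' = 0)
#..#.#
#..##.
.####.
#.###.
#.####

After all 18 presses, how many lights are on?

15

0) #..#.#
#..##.
.####.
#.###.
#.####
1) #..#.#
#..##.
.####.
#####.
.#.###
2) .###.#
##.##.
.####.
#####.
.#.###
3) .#####
##...#
.###..
#####.
.#.###
4) .#####
##...#
.###.#
####.#
.#.##.
5) #.####
.#...#
.###.#
####.#
.#.##.
6) #.####
.#...#
.###.#
#.##.#
#.###.
7) ..####
#....#
####.#
#.##.#
#.###.
8) .....#
#..#.#
####.#
#.##.#
#.###.
9) .....#
#..#.#
#.##.#
.#.#.#
#####.
10) ...##.
#..###
#.##.#
.#.#.#
#####.
11) ...#.#
#..##.
#.##.#
.#.#.#
#####.
12) ...#.#
#..##.
#.####
.#..#.
####..
13) ....#.
#..#..
#.####
.#..#.
####..
14) ...#.#
#..##.
#.####
.#..#.
####..
15) ...##.
#..###
#.####
.#..#.
####..
16) .....#
#..#.#
#.####
.#..#.
####..
17) .....#
##.#.#
.#.###
....#.
####..
18) ##...#
.#.#.#
.#.###
....#.
####..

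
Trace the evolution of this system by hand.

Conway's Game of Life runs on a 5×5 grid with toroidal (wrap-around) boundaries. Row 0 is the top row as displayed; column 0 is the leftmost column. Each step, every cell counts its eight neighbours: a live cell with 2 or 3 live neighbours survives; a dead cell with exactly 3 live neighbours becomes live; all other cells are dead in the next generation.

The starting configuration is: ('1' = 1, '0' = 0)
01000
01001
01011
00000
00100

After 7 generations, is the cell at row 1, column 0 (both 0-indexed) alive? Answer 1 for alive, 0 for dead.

t=0: 01000
01001
01011
00000
00100
t=1: 11100
01011
00111
00110
00000
t=2: 11111
00000
11000
00101
00010
t=3: 11111
00010
11000
11111
00000
t=4: 11111
00010
00000
00111
00000
t=5: 11111
11010
00101
00010
00000
t=6: 00010
00000
11101
00010
11000
t=7: 00000
11111
11111
00010
00101

1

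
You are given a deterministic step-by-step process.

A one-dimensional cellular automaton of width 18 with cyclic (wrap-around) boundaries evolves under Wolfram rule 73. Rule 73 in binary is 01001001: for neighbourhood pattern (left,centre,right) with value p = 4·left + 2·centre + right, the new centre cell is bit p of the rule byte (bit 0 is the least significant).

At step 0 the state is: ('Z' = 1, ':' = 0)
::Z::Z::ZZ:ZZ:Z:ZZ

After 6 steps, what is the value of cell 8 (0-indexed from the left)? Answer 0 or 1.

1

step 0: ::Z::Z::ZZ:ZZ:Z:ZZ
step 1: ::::::::ZZ:ZZ:::ZZ
step 2: :ZZZZZZ:ZZ:ZZ:Z:ZZ
step 3: :Z::::Z:ZZ:ZZ:::ZZ
step 4: :::ZZ:::ZZ:ZZ:Z:ZZ
step 5: :Z:ZZ:Z:ZZ:ZZ:::ZZ
step 6: :::ZZ:::ZZ:ZZ:Z:ZZ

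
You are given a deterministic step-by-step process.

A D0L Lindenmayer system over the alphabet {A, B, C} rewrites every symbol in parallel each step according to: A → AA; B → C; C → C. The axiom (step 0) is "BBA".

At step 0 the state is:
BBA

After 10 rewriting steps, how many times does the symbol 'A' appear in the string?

1024

step 0: BBA
step 1: CCAA
step 2: CCAAAA
step 3: CCAAAAAAAA
step 4: CCAAAAAAAAAAAAAAAA
step 5: CCAAAAAAAAAAAAAAAAAAAAAAAAAAAAAAAA
step 6: CCAAAAAAAAAAAAAAAAAAAAAAAAAAAAAAAAAAAAAAAAAAAAAAAAAAAAAAAAAAAAAAAA
step 7: CCAAAAAAAAAAAAAAAAAAAAAAAAAAAAAAAAAAAAAAAAAAAAAAAAAAAAAAAA…AAAAAAAAAAAAAAAAAAAAAAAAAAAAAAAAAAAAAAAAAAAAAAAAAAAAAAAAAA  (len 130)
step 8: CCAAAAAAAAAAAAAAAAAAAAAAAAAAAAAAAAAAAAAAAAAAAAAAAAAAAAAAAA…AAAAAAAAAAAAAAAAAAAAAAAAAAAAAAAAAAAAAAAAAAAAAAAAAAAAAAAAAA  (len 258)
step 9: CCAAAAAAAAAAAAAAAAAAAAAAAAAAAAAAAAAAAAAAAAAAAAAAAAAAAAAAAA…AAAAAAAAAAAAAAAAAAAAAAAAAAAAAAAAAAAAAAAAAAAAAAAAAAAAAAAAAA  (len 514)
step 10: CCAAAAAAAAAAAAAAAAAAAAAAAAAAAAAAAAAAAAAAAAAAAAAAAAAAAAAAAA…AAAAAAAAAAAAAAAAAAAAAAAAAAAAAAAAAAAAAAAAAAAAAAAAAAAAAAAAAA  (len 1026)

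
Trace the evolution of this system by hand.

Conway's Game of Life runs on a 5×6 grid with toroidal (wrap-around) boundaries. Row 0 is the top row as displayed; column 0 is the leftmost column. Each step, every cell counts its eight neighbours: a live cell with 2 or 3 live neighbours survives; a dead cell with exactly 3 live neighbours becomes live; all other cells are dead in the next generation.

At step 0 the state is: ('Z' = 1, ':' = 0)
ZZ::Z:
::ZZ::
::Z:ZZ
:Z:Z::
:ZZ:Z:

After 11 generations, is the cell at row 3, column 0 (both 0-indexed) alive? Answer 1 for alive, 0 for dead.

0

k=0  ZZ::Z:
::ZZ::
::Z:ZZ
:Z:Z::
:ZZ:Z:
k=1  Z:::ZZ
Z:Z:::
:Z::Z:
ZZ:::Z
::::ZZ
k=2  ZZ:ZZ:
Z::ZZ:
::Z:::
:Z::::
:Z::::
k=3  ZZ:ZZ:
Z:::Z:
:ZZZ::
:ZZ:::
:Z::::
k=4  ZZZZZ:
Z:::Z:
Z::Z::
Z::Z::
:::Z::
k=5  ZZZ:Z:
Z:::Z:
ZZ:ZZ:
::ZZZ:
Z::::Z
k=6  :::ZZ:
::::Z:
ZZ::::
::Z:::
Z:::::
k=7  :::ZZZ
:::ZZZ
:Z::::
Z:::::
:::Z::
k=8  ::Z::Z
Z:ZZ:Z
Z:::ZZ
::::::
:::Z:Z
k=9  :ZZ::Z
::ZZ::
ZZ:ZZ:
Z:::::
::::Z:
k=10  :ZZ:Z:
:::::Z
ZZ:ZZZ
ZZ:ZZ:
ZZ:::Z
k=11  :ZZ:Z:
::::::
:Z:Z::
:::Z::
::::::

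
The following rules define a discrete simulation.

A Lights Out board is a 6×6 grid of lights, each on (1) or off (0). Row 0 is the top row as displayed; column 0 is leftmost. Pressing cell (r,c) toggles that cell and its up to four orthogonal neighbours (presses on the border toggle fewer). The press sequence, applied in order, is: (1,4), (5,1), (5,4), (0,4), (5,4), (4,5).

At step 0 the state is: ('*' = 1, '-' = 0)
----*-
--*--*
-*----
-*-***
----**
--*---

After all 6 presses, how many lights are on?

[0] ----*-
--*--*
-*----
-*-***
----**
--*---
[1] ------
--***-
-*--*-
-*-***
----**
--*---
[2] ------
--***-
-*--*-
-*-***
-*--**
**----
[3] ------
--***-
-*--*-
-*-***
-*---*
**-***
[4] ---***
--**--
-*--*-
-*-***
-*---*
**-***
[5] ---***
--**--
-*--*-
-*-***
-*--**
**----
[6] ---***
--**--
-*--*-
-*-**-
-*----
**---*

14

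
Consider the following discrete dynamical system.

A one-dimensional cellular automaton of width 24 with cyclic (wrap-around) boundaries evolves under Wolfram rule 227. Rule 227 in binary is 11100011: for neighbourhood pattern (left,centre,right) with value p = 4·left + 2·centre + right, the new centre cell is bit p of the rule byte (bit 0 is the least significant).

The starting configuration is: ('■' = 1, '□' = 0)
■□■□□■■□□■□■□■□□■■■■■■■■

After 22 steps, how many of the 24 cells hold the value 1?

k=0  ■□■□□■■□□■□■□■□□■■■■■■■■
k=1  ■■□□■□■□■□■□■□□■□■■■■■■■
k=2  ■■□■□■□■□■□■□□■□■□■■■■■■
k=3  ■■■□■□■□■□■□□■□■□■□■■■■■
k=4  ■■■■□■□■□■□□■□■□■□■□■■■■
k=5  ■■■■■□■□■□□■□■□■□■□■□■■■
k=6  ■■■■■■□■□□■□■□■□■□■□■□■■
k=7  ■■■■■■■□□■□■□■□■□■□■□■□■
k=8  ■■■■■■■□■□■□■□■□■□■□■□■□
k=9  □■■■■■■■□■□■□■□■□■□■□■□■
k=10  ■□■■■■■■■□■□■□■□■□■□■□■□
k=11  □■□■■■■■■■□■□■□■□■□■□■□■
k=12  ■□■□■■■■■■■□■□■□■□■□■□■□
k=13  □■□■□■■■■■■■□■□■□■□■□■□■
k=14  ■□■□■□■■■■■■■□■□■□■□■□■□
k=15  □■□■□■□■■■■■■■□■□■□■□■□■
k=16  ■□■□■□■□■■■■■■■□■□■□■□■□
k=17  □■□■□■□■□■■■■■■■□■□■□■□■
k=18  ■□■□■□■□■□■■■■■■■□■□■□■□
k=19  □■□■□■□■□■□■■■■■■■□■□■□■
k=20  ■□■□■□■□■□■□■■■■■■■□■□■□
k=21  □■□■□■□■□■□■□■■■■■■■□■□■
k=22  ■□■□■□■□■□■□■□■■■■■■■□■□

15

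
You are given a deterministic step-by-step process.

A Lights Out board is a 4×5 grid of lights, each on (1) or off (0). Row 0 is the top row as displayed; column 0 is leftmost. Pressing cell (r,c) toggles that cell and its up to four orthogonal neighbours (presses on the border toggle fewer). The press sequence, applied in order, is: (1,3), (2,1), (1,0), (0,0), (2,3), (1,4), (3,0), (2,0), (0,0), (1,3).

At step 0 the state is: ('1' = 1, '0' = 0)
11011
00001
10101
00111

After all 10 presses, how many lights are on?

8

[0] 11011
00001
10101
00111
[1] 11001
00110
10111
00111
[2] 11001
01110
01011
01111
[3] 01001
10110
11011
01111
[4] 10001
00110
11011
01111
[5] 10001
00100
11100
01101
[6] 10000
00111
11101
01101
[7] 10000
00111
01101
10101
[8] 10000
10111
10101
00101
[9] 01000
00111
10101
00101
[10] 01010
00000
10111
00101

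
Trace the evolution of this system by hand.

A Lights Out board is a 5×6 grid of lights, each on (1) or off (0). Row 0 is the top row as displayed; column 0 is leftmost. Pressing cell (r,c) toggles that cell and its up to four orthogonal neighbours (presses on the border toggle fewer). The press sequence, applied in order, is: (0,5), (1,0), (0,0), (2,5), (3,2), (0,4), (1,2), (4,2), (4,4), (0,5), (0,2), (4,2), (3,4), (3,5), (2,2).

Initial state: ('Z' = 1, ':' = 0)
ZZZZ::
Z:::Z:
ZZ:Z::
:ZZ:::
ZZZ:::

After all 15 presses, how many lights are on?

[0] ZZZZ::
Z:::Z:
ZZ:Z::
:ZZ:::
ZZZ:::
[1] ZZZZZZ
Z:::ZZ
ZZ:Z::
:ZZ:::
ZZZ:::
[2] :ZZZZZ
:Z::ZZ
:Z:Z::
:ZZ:::
ZZZ:::
[3] Z:ZZZZ
ZZ::ZZ
:Z:Z::
:ZZ:::
ZZZ:::
[4] Z:ZZZZ
ZZ::Z:
:Z:ZZZ
:ZZ::Z
ZZZ:::
[5] Z:ZZZZ
ZZ::Z:
:ZZZZZ
:::Z:Z
ZZ::::
[6] Z:Z:::
ZZ::::
:ZZZZZ
:::Z:Z
ZZ::::
[7] Z:::::
Z:ZZ::
:Z:ZZZ
:::Z:Z
ZZ::::
[8] Z:::::
Z:ZZ::
:Z:ZZZ
::ZZ:Z
Z:ZZ::
[9] Z:::::
Z:ZZ::
:Z:ZZZ
::ZZZZ
Z:Z:ZZ
[10] Z:::ZZ
Z:ZZ:Z
:Z:ZZZ
::ZZZZ
Z:Z:ZZ
[11] ZZZZZZ
Z::Z:Z
:Z:ZZZ
::ZZZZ
Z:Z:ZZ
[12] ZZZZZZ
Z::Z:Z
:Z:ZZZ
:::ZZZ
ZZ:ZZZ
[13] ZZZZZZ
Z::Z:Z
:Z:Z:Z
::::::
ZZ:Z:Z
[14] ZZZZZZ
Z::Z:Z
:Z:Z::
::::ZZ
ZZ:Z::
[15] ZZZZZZ
Z:ZZ:Z
::Z:::
::Z:ZZ
ZZ:Z::

17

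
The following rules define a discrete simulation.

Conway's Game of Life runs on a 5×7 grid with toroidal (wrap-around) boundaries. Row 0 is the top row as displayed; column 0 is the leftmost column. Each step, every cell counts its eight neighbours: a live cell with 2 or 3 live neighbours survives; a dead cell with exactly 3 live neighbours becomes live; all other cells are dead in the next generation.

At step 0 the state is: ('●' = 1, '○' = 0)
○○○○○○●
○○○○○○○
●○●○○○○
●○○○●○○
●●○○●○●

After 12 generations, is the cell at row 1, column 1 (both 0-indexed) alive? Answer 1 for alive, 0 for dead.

step 0: ○○○○○○●
○○○○○○○
●○●○○○○
●○○○●○○
●●○○●○●
step 1: ○○○○○●●
○○○○○○○
○●○○○○○
○○○●○●○
○●○○○○●
step 2: ●○○○○●●
○○○○○○○
○○○○○○○
●○●○○○○
●○○○●○●
step 3: ●○○○○●○
○○○○○○●
○○○○○○○
●●○○○○●
○○○○○○○
step 4: ○○○○○○●
○○○○○○●
○○○○○○●
●○○○○○○
○●○○○○○
step 5: ●○○○○○○
●○○○○●●
●○○○○○●
●○○○○○○
●○○○○○○
step 6: ●●○○○○○
○●○○○●○
○●○○○●○
●●○○○○○
●●○○○○●
step 7: ○○●○○○○
○●●○○○●
○●●○○○●
○○●○○○○
○○●○○○●
step 8: ●○●●○○○
○○○●○○○
○○○●○○○
●○●●○○○
○●●●○○○
step 9: ○○○○●○○
○○○●●○○
○○○●●○○
○○○○●○○
●○○○●○○
step 10: ○○○○●●○
○○○○○●○
○○○○○●○
○○○○●●○
○○○●●●○
step 11: ○○○●○○●
○○○○○●●
○○○○○●●
○○○●○○●
○○○●○○●
step 12: ●○○○●○●
●○○○●○○
●○○○●○○
●○○○●○●
●○●●●●●

0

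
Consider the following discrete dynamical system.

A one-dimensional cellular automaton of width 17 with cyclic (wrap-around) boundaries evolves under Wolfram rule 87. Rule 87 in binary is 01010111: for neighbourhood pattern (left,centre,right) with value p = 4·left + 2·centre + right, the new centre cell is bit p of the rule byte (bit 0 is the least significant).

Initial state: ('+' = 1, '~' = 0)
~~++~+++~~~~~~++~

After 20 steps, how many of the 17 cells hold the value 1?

t=0: ~~++~+++~~~~~~++~
t=1: ++~+~~~+++++++~++
t=2: ~+~++++~~~~~~+~~~
t=3: ++~~~~+++++++++++
t=4: ~+++++~~~~~~~~~~~
t=5: +~~~~++++++++++++
t=6: +++++~~~~~~~~~~~~
t=7: ~~~~+++++++++++++
t=8: ++++~~~~~~~~~~~~+
t=9: ~~~+++++++++++++~
t=10: +++~~~~~~~~~~~~++
t=11: ~~+++++++++++++~~
t=12: ++~~~~~~~~~~~~+++
t=13: ~+++++++++++++~~~
t=14: +~~~~~~~~~~~~++++
t=15: +++++++++++++~~~~
t=16: ~~~~~~~~~~~~+++++
t=17: ++++++++++++~~~~+
t=18: ~~~~~~~~~~~+++++~
t=19: +++++++++++~~~~++
t=20: ~~~~~~~~~~+++++~~

5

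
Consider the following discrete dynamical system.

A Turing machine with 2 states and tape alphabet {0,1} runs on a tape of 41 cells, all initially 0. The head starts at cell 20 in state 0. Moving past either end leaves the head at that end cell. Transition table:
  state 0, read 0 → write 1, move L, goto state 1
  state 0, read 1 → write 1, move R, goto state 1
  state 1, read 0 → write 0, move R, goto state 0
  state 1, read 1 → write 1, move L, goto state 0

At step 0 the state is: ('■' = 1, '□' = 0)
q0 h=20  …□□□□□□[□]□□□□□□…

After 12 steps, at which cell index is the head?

step 0: q0 h=20  …□□□□□□[□]□□□□□□…
step 1: q1 h=19  …□□□□□□[□]■□□□□□…
step 2: q0 h=20  …□□□□□□[■]□□□□□□…
step 3: q1 h=21  …□□□□□■[□]□□□□□□…
step 4: q0 h=22  …□□□□■□[□]□□□□□□…
step 5: q1 h=21  …□□□□□■[□]■□□□□□…
step 6: q0 h=22  …□□□□■□[■]□□□□□□…
step 7: q1 h=23  …□□□■□■[□]□□□□□□…
step 8: q0 h=24  …□□■□■□[□]□□□□□□…
step 9: q1 h=23  …□□□■□■[□]■□□□□□…
step 10: q0 h=24  …□□■□■□[■]□□□□□□…
step 11: q1 h=25  …□■□■□■[□]□□□□□□…
step 12: q0 h=26  …■□■□■□[□]□□□□□□…

26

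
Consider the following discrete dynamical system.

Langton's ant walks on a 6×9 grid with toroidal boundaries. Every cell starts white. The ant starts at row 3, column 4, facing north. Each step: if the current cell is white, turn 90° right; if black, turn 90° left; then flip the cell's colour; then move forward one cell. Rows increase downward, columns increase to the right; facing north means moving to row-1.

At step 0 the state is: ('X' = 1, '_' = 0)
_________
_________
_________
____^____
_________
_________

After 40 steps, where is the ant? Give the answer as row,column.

step 0: _________
_________
_________
____^____
_________
_________
step 1: _________
_________
_________
____X>___
_________
_________
step 2: _________
_________
_________
____XX___
_____v___
_________
step 3: _________
_________
_________
____XX___
____<X___
_________
step 4: _________
_________
_________
____^X___
____XX___
_________
step 5: _________
_________
_________
___<_X___
____XX___
_________
step 6: _________
_________
___^_____
___X_X___
____XX___
_________
step 7: _________
_________
___X>____
___X_X___
____XX___
_________
step 8: _________
_________
___XX____
___XvX___
____XX___
_________
step 9: _________
_________
___XX____
___<XX___
____XX___
_________
step 10: _________
_________
___XX____
____XX___
___vXX___
_________
step 11: _________
_________
___XX____
____XX___
__<XXX___
_________
step 12: _________
_________
___XX____
__^_XX___
__XXXX___
_________
step 13: _________
_________
___XX____
__X>XX___
__XXXX___
_________
step 14: _________
_________
___XX____
__XXXX___
__XvXX___
_________
step 15: _________
_________
___XX____
__XXXX___
__X_>X___
_________
step 16: _________
_________
___XX____
__XX^X___
__X__X___
_________
step 17: _________
_________
___XX____
__X<_X___
__X__X___
_________
step 18: _________
_________
___XX____
__X__X___
__Xv_X___
_________
step 19: _________
_________
___XX____
__X__X___
__<X_X___
_________
step 20: _________
_________
___XX____
__X__X___
___X_X___
__v______
step 21: _________
_________
___XX____
__X__X___
___X_X___
_<X______
step 22: _________
_________
___XX____
__X__X___
_^_X_X___
_XX______
step 23: _________
_________
___XX____
__X__X___
_X>X_X___
_XX______
step 24: _________
_________
___XX____
__X__X___
_XXX_X___
_Xv______
step 25: _________
_________
___XX____
__X__X___
_XXX_X___
_X_>_____
step 26: ___v_____
_________
___XX____
__X__X___
_XXX_X___
_X_X_____
step 27: __<X_____
_________
___XX____
__X__X___
_XXX_X___
_X_X_____
step 28: __XX_____
_________
___XX____
__X__X___
_XXX_X___
_X^X_____
step 29: __XX_____
_________
___XX____
__X__X___
_XXX_X___
_XX>_____
step 30: __XX_____
_________
___XX____
__X__X___
_XX^_X___
_XX______
step 31: __XX_____
_________
___XX____
__X__X___
_X<__X___
_XX______
step 32: __XX_____
_________
___XX____
__X__X___
_X___X___
_Xv______
step 33: __XX_____
_________
___XX____
__X__X___
_X___X___
_X_>_____
step 34: __Xv_____
_________
___XX____
__X__X___
_X___X___
_X_X_____
step 35: __X_>____
_________
___XX____
__X__X___
_X___X___
_X_X_____
step 36: __X_X____
____v____
___XX____
__X__X___
_X___X___
_X_X_____
step 37: __X_X____
___<X____
___XX____
__X__X___
_X___X___
_X_X_____
step 38: __X^X____
___XX____
___XX____
__X__X___
_X___X___
_X_X_____
step 39: __XX>____
___XX____
___XX____
__X__X___
_X___X___
_X_X_____
step 40: __XX_____
___XX____
___XX____
__X__X___
_X___X___
_X_X^____

5,4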